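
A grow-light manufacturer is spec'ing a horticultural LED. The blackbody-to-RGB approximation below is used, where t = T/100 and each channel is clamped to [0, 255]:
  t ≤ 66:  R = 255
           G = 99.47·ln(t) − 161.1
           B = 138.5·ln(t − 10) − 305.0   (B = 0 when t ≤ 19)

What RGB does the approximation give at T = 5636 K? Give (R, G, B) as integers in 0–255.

(255, 240, 226)

t = 5636/100 = 56.36; the t ≤ 66 branch applies.
R = 255 by definition for t ≤ 66.
G = 99.47·ln 56.36 − 161.1 = 99.47·4.0318 − 161.1 = 239.939.
B = 138.5·ln(56.36 − 10) − 305.0 = 138.5·ln 46.36 − 305.0 = 138.5·3.8364 − 305.0 = 226.347.
Rounded: (255, 240, 226).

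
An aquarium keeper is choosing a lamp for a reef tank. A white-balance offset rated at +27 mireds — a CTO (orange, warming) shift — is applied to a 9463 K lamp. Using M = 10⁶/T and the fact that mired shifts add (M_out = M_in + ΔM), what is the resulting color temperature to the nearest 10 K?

M_in = 10⁶/9463 = 105.67 mireds.
M_out = 105.67 + (+27) = 132.67 mireds.
T_out = 10⁶/132.67 = 7537.2 K → 7540 K.

7540 K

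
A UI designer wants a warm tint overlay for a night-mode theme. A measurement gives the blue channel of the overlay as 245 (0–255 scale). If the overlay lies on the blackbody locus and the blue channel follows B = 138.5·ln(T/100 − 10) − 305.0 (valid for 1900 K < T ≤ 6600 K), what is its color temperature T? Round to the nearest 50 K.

ln(t − 10) = (245 + 305.0) / 138.5 = 3.9711.
t − 10 = e^3.9711 = 53.044, so t = 63.044.
T = 100·t = 6304 K → 6300 K to the nearest 50 K.

6300 K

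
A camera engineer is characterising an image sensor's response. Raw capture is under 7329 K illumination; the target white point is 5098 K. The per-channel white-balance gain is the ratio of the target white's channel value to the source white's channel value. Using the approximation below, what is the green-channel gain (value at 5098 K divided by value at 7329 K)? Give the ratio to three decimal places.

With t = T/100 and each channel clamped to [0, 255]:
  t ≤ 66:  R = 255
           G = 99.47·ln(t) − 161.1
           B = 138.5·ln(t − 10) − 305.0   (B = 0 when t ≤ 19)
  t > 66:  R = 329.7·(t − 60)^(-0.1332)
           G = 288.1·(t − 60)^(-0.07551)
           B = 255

0.970

At 7329 K (t = 73.29):
  G = 288.1·(73.29 − 60)^(-0.07551) = 288.1·13.29^(-0.07551) = 288.1·0.82255 = 236.977.
At 5098 K (t = 50.98):
  G = 99.47·ln 50.98 − 161.1 = 99.47·3.9314 − 161.1 = 229.960.
Gain = 229.960 / 236.977 = 0.9704 → 0.970.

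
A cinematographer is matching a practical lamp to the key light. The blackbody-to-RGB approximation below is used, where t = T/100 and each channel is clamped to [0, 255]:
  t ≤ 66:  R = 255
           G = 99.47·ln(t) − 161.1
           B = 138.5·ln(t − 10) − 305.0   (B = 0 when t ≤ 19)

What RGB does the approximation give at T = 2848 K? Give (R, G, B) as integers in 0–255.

(255, 172, 99)

t = 2848/100 = 28.48; the t ≤ 66 branch applies.
R = 255 by definition for t ≤ 66.
G = 99.47·ln 28.48 − 161.1 = 99.47·3.3492 − 161.1 = 172.045.
B = 138.5·ln(28.48 − 10) − 305.0 = 138.5·ln 18.48 − 305.0 = 138.5·2.9167 − 305.0 = 98.961.
Rounded: (255, 172, 99).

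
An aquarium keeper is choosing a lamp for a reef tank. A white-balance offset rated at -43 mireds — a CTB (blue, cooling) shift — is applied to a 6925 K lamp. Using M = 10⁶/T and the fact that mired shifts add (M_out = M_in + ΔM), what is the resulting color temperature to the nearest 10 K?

9860 K

M_in = 10⁶/6925 = 144.40 mireds.
M_out = 144.40 + (-43) = 101.40 mireds.
T_out = 10⁶/101.40 = 9861.5 K → 9860 K.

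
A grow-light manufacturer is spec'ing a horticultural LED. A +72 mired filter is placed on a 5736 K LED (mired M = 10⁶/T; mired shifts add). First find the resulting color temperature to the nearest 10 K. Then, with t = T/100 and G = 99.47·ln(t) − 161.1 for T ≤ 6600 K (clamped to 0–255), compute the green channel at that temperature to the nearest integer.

M_in = 10⁶/5736 = 174.34; M_out = 174.34 + (+72) = 246.34.
T_out = 10⁶/246.34 = 4059.5 K → 4060 K; t = 40.6.
G = 99.47·ln 40.6 − 161.1 = 99.47·3.7038 − 161.1 = 207.314.
Rounded: 207.

207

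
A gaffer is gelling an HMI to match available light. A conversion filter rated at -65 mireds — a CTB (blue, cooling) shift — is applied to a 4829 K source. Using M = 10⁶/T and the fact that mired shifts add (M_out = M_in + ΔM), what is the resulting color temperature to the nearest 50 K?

7050 K

M_in = 10⁶/4829 = 207.08 mireds.
M_out = 207.08 + (-65) = 142.08 mireds.
T_out = 10⁶/142.08 = 7038.2 K → 7050 K.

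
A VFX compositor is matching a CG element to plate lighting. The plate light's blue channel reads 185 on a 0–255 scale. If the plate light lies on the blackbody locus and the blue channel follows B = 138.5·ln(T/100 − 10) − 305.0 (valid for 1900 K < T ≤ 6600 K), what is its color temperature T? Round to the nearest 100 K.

ln(t − 10) = (185 + 305.0) / 138.5 = 3.5379.
t − 10 = e^3.5379 = 34.395, so t = 44.395.
T = 100·t = 4439 K → 4400 K to the nearest 100 K.

4400 K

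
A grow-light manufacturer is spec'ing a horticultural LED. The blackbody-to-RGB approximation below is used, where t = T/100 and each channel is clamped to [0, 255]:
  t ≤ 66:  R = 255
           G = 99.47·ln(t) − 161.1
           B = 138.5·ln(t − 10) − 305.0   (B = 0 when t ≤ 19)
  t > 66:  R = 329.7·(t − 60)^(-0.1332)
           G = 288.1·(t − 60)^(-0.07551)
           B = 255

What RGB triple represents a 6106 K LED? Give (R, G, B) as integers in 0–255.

t = 6106/100 = 61.06; the t ≤ 66 branch applies.
R = 255 by definition for t ≤ 66.
G = 99.47·ln 61.06 − 161.1 = 99.47·4.1119 − 161.1 = 247.906.
B = 138.5·ln(61.06 − 10) − 305.0 = 138.5·ln 51.06 − 305.0 = 138.5·3.9330 − 305.0 = 239.721.
Rounded: (255, 248, 240).

(255, 248, 240)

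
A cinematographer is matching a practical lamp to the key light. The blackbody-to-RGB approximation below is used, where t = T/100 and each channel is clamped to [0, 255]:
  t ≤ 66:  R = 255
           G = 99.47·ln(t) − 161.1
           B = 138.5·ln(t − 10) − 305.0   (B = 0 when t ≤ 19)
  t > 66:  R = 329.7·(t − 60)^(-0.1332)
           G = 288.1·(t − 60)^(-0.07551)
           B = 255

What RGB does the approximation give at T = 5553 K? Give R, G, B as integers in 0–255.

R=255, G=238, B=224

t = 5553/100 = 55.53; the t ≤ 66 branch applies.
R = 255 by definition for t ≤ 66.
G = 99.47·ln 55.53 − 161.1 = 99.47·4.0169 − 161.1 = 238.463.
B = 138.5·ln(55.53 − 10) − 305.0 = 138.5·ln 45.53 − 305.0 = 138.5·3.8184 − 305.0 = 223.844.
Rounded: (255, 238, 224).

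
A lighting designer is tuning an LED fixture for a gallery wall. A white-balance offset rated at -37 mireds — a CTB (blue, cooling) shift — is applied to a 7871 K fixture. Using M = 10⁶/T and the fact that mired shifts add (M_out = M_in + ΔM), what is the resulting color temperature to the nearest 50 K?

M_in = 10⁶/7871 = 127.05 mireds.
M_out = 127.05 + (-37) = 90.05 mireds.
T_out = 10⁶/90.05 = 11105.1 K → 11100 K.

11100 K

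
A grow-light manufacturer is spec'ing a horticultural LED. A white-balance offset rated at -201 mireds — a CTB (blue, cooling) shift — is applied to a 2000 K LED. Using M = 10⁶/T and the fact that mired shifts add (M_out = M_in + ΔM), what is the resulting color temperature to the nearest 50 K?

M_in = 10⁶/2000 = 500.00 mireds.
M_out = 500.00 + (-201) = 299.00 mireds.
T_out = 10⁶/299.00 = 3344.5 K → 3350 K.

3350 K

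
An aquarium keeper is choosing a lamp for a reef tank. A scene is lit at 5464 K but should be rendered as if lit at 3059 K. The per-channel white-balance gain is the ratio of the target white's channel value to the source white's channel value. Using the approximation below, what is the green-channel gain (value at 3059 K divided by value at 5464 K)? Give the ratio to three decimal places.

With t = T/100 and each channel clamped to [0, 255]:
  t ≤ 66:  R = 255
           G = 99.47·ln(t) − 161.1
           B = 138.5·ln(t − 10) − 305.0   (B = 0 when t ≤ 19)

0.756

At 5464 K (t = 54.64):
  G = 99.47·ln 54.64 − 161.1 = 99.47·4.0008 − 161.1 = 236.856.
At 3059 K (t = 30.59):
  G = 99.47·ln 30.59 − 161.1 = 99.47·3.4207 − 161.1 = 179.154.
Gain = 179.154 / 236.856 = 0.7564 → 0.756.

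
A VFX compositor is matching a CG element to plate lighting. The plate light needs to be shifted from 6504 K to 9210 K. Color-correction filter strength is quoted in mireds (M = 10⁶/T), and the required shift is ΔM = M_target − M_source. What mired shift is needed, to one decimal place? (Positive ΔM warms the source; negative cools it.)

M_source = 10⁶/6504 = 153.752; M_target = 10⁶/9210 = 108.578.
ΔM = 108.578 − 153.752 = -45.174 → -45.2 mireds, a cooling shift.

-45.2 mireds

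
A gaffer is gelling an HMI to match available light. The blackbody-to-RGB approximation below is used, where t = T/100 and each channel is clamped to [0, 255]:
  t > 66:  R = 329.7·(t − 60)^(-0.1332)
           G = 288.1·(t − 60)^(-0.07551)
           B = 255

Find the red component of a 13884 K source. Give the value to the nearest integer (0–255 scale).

t = 13884/100 = 138.84; the t > 66 branch applies.
R = 329.7·(138.84 − 60)^(-0.1332) = 329.7·78.84^(-0.1332) = 329.7·0.55892 = 184.277.
Rounded: 184.

184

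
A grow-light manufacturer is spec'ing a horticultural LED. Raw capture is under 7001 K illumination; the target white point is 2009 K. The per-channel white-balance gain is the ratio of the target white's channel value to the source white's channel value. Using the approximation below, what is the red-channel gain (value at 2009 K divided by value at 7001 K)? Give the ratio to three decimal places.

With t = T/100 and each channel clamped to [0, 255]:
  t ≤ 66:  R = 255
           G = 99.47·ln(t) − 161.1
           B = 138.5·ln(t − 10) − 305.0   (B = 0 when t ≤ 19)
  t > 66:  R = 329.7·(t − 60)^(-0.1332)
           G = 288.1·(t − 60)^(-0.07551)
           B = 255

At 7001 K (t = 70.01):
  R = 329.7·(70.01 − 60)^(-0.1332) = 329.7·10.01^(-0.1332) = 329.7·0.73577 = 242.583.
At 2009 K (t = 20.09):
  R = 255 by definition for t ≤ 66.
Gain = 255.000 / 242.583 = 1.0512 → 1.051.

1.051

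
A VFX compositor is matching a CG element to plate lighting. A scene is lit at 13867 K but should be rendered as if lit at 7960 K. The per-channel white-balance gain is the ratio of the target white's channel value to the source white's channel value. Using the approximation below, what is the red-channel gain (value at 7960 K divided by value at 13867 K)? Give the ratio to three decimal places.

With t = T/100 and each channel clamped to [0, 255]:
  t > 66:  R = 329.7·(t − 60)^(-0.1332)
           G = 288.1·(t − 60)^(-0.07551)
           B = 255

At 13867 K (t = 138.67):
  R = 329.7·(138.67 − 60)^(-0.1332) = 329.7·78.67^(-0.1332) = 329.7·0.55909 = 184.330.
At 7960 K (t = 79.6):
  R = 329.7·(79.6 − 60)^(-0.1332) = 329.7·19.6^(-0.1332) = 329.7·0.67278 = 221.815.
Gain = 221.815 / 184.330 = 1.2034 → 1.203.

1.203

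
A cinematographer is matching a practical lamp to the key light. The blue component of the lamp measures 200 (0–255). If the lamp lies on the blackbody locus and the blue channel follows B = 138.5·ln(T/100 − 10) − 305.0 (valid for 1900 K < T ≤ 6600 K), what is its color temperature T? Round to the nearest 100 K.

ln(t − 10) = (200 + 305.0) / 138.5 = 3.6462.
t − 10 = e^3.6462 = 38.329, so t = 48.329.
T = 100·t = 4833 K → 4800 K to the nearest 100 K.

4800 K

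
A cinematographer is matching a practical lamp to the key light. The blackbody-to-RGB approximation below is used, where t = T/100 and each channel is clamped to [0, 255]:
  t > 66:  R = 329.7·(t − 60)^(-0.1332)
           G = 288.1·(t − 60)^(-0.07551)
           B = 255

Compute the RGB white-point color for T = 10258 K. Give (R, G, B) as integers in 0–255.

t = 10258/100 = 102.58; the t > 66 branch applies.
R = 329.7·(102.58 − 60)^(-0.1332) = 329.7·42.58^(-0.1332) = 329.7·0.60672 = 200.036.
G = 288.1·(102.58 − 60)^(-0.07551) = 288.1·42.58^(-0.07551) = 288.1·0.75332 = 217.031.
B = 255 by definition for t > 66.
Rounded: (200, 217, 255).

(200, 217, 255)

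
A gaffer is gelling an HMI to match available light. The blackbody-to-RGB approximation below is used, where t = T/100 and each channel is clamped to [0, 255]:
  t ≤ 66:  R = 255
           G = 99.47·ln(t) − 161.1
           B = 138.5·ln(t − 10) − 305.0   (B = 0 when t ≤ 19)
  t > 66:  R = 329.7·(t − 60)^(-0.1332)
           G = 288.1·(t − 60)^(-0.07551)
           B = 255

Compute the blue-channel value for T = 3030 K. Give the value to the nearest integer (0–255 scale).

112

t = 3030/100 = 30.3; the t ≤ 66 branch applies.
B = 138.5·ln(30.3 − 10) − 305.0 = 138.5·ln 20.3 − 305.0 = 138.5·3.0106 − 305.0 = 111.971.
Rounded: 112.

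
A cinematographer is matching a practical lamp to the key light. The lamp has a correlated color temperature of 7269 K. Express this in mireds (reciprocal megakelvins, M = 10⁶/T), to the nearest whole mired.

M = 10⁶ / 7269 = 137.571 → 138 mireds.

138 mireds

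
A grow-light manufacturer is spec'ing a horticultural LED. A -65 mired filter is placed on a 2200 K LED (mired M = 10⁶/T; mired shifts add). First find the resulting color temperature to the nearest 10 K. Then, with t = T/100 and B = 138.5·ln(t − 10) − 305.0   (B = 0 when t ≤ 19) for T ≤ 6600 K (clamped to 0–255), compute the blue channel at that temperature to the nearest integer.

M_in = 10⁶/2200 = 454.55; M_out = 454.55 + (-65) = 389.55.
T_out = 10⁶/389.55 = 2567.1 K → 2570 K; t = 25.7.
B = 138.5·ln(25.7 − 10) − 305.0 = 138.5·ln 15.7 − 305.0 = 138.5·2.7537 − 305.0 = 76.382.
Rounded: 76.

76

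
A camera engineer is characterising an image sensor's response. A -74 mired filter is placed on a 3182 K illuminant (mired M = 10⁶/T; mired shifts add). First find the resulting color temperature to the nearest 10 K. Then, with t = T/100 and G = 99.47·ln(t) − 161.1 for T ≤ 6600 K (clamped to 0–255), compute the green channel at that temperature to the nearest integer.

210

M_in = 10⁶/3182 = 314.27; M_out = 314.27 + (-74) = 240.27.
T_out = 10⁶/240.27 = 4162.0 K → 4160 K; t = 41.6.
G = 99.47·ln 41.6 − 161.1 = 99.47·3.7281 − 161.1 = 209.734.
Rounded: 210.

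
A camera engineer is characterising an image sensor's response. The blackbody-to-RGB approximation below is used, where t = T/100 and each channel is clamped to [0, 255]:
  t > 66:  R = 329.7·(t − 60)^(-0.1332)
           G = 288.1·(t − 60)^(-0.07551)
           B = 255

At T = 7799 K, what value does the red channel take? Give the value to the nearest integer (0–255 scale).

t = 7799/100 = 77.99; the t > 66 branch applies.
R = 329.7·(77.99 − 60)^(-0.1332) = 329.7·17.99^(-0.1332) = 329.7·0.68050 = 224.362.
Rounded: 224.

224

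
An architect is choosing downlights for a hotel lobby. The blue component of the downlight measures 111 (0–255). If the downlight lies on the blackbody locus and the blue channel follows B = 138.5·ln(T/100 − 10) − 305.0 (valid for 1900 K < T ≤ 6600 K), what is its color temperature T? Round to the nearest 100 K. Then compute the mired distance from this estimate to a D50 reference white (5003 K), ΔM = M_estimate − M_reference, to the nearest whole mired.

ln(t − 10) = (111 + 305.0) / 138.5 = 3.0036.
t − 10 = e^3.0036 = 20.158, so t = 30.158.
T = 100·t = 3016 K → 3000 K to the nearest 100 K.
M_estimate = 10⁶/3000 = 333.33; M_reference = 10⁶/5003 = 199.88.
ΔM = 333.33 − 199.88 = 133.45 → +133 mireds.

+133 mireds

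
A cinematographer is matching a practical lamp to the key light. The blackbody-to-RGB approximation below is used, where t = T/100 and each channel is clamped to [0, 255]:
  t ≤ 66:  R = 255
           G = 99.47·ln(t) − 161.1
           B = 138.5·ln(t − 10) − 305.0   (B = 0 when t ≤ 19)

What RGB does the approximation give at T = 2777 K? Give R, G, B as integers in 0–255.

t = 2777/100 = 27.77; the t ≤ 66 branch applies.
R = 255 by definition for t ≤ 66.
G = 99.47·ln 27.77 − 161.1 = 99.47·3.3240 − 161.1 = 169.534.
B = 138.5·ln(27.77 − 10) − 305.0 = 138.5·ln 17.77 − 305.0 = 138.5·2.8775 − 305.0 = 93.535.
Rounded: (255, 170, 94).

R=255, G=170, B=94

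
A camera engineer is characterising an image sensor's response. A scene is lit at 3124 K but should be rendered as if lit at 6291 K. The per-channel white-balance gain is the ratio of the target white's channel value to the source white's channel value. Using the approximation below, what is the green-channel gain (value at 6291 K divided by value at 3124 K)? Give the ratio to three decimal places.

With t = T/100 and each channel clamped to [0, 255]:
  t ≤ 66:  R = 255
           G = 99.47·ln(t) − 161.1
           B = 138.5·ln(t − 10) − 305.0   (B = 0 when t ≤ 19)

At 3124 K (t = 31.24):
  G = 99.47·ln 31.24 − 161.1 = 99.47·3.4417 − 161.1 = 181.246.
At 6291 K (t = 62.91):
  G = 99.47·ln 62.91 − 161.1 = 99.47·4.1417 − 161.1 = 250.875.
Gain = 250.875 / 181.246 = 1.3842 → 1.384.

1.384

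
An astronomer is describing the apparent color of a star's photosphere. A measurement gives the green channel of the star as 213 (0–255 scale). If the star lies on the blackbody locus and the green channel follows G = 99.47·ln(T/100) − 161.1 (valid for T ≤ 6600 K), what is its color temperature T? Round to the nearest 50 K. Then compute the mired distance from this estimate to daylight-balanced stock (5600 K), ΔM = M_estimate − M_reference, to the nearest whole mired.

+54 mireds

ln t = (213 + 161.1) / 99.47 = 3.7609.
t = e^3.7609 = 42.989.
T = 100·t = 4299 K → 4300 K to the nearest 50 K.
M_estimate = 10⁶/4300 = 232.56; M_reference = 10⁶/5600 = 178.57.
ΔM = 232.56 − 178.57 = 53.99 → +54 mireds.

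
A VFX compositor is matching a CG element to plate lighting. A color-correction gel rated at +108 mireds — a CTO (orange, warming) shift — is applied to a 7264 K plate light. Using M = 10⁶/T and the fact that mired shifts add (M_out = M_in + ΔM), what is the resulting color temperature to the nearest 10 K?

M_in = 10⁶/7264 = 137.67 mireds.
M_out = 137.67 + (+108) = 245.67 mireds.
T_out = 10⁶/245.67 = 4070.6 K → 4070 K.

4070 K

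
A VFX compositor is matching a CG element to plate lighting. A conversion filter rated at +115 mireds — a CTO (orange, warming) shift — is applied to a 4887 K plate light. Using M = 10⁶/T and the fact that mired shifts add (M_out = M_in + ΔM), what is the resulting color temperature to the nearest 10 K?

M_in = 10⁶/4887 = 204.62 mireds.
M_out = 204.62 + (+115) = 319.62 mireds.
T_out = 10⁶/319.62 = 3128.7 K → 3130 K.

3130 K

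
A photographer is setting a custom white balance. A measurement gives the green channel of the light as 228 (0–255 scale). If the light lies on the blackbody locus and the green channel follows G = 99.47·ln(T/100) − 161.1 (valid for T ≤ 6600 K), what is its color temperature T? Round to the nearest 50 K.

ln t = (228 + 161.1) / 99.47 = 3.9117.
t = e^3.9117 = 49.985.
T = 100·t = 4999 K → 5000 K to the nearest 50 K.

5000 K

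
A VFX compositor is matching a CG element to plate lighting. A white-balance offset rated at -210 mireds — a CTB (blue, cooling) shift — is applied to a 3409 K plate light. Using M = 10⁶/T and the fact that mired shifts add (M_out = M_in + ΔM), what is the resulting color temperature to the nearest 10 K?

M_in = 10⁶/3409 = 293.34 mireds.
M_out = 293.34 + (-210) = 83.34 mireds.
T_out = 10⁶/83.34 = 11998.9 K → 12000 K.

12000 K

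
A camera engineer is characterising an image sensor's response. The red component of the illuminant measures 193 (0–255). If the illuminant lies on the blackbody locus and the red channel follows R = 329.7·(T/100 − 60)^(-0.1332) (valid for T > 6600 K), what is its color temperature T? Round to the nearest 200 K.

11600 K

(t − 60)^(-0.1332) = 193/329.7 = 0.58538.
t − 60 = 0.58538^(1/-0.1332) = 0.58538^(-7.508) = 55.713, so t = 115.713.
T = 100·t = 11571 K → 11600 K to the nearest 200 K.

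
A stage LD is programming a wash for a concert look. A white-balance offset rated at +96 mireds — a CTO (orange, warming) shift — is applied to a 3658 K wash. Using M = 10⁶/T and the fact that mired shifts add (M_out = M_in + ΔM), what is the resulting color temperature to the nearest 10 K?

2710 K

M_in = 10⁶/3658 = 273.37 mireds.
M_out = 273.37 + (+96) = 369.37 mireds.
T_out = 10⁶/369.37 = 2707.3 K → 2710 K.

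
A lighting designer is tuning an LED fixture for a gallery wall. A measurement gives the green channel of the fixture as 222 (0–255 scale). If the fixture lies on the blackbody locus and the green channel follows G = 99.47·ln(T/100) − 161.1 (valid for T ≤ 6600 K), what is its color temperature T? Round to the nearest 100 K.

4700 K

ln t = (222 + 161.1) / 99.47 = 3.8514.
t = e^3.8514 = 47.059.
T = 100·t = 4706 K → 4700 K to the nearest 100 K.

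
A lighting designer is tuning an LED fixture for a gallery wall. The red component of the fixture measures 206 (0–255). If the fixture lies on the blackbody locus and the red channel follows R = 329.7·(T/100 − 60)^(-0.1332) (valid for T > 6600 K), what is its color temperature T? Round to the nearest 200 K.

(t − 60)^(-0.1332) = 206/329.7 = 0.62481.
t − 60 = 0.62481^(1/-0.1332) = 0.62481^(-7.508) = 34.152, so t = 94.152.
T = 100·t = 9415 K → 9400 K to the nearest 200 K.

9400 K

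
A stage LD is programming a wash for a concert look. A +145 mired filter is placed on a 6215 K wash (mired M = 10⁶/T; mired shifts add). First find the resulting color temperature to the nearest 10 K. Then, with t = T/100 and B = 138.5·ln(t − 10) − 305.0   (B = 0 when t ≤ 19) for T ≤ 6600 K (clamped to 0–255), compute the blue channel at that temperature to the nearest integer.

127

M_in = 10⁶/6215 = 160.90; M_out = 160.90 + (+145) = 305.90.
T_out = 10⁶/305.90 = 3269.0 K → 3270 K; t = 32.7.
B = 138.5·ln(32.7 − 10) − 305.0 = 138.5·ln 22.7 − 305.0 = 138.5·3.1224 − 305.0 = 127.448.
Rounded: 127.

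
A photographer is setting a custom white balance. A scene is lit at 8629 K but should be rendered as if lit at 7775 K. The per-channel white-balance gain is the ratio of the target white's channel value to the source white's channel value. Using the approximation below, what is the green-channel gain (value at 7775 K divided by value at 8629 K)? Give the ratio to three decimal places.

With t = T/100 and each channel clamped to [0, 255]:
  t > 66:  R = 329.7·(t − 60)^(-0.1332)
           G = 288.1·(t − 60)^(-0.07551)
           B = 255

At 8629 K (t = 86.29):
  G = 288.1·(86.29 − 60)^(-0.07551) = 288.1·26.29^(-0.07551) = 288.1·0.78125 = 225.079.
At 7775 K (t = 77.75):
  G = 288.1·(77.75 − 60)^(-0.07551) = 288.1·17.75^(-0.07551) = 288.1·0.80477 = 231.855.
Gain = 231.855 / 225.079 = 1.0301 → 1.030.

1.030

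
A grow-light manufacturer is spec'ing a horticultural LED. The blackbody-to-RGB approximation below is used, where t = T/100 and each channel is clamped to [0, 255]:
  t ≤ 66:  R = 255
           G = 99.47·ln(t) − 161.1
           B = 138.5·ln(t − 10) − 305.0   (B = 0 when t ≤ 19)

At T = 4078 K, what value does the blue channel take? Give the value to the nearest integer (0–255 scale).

170

t = 4078/100 = 40.78; the t ≤ 66 branch applies.
B = 138.5·ln(40.78 − 10) − 305.0 = 138.5·ln 30.78 − 305.0 = 138.5·3.4269 − 305.0 = 169.621.
Rounded: 170.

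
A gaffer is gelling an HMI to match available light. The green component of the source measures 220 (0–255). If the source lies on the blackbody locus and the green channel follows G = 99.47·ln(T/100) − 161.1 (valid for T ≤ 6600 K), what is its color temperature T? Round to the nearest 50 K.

4600 K

ln t = (220 + 161.1) / 99.47 = 3.8313.
t = e^3.8313 = 46.123.
T = 100·t = 4612 K → 4600 K to the nearest 50 K.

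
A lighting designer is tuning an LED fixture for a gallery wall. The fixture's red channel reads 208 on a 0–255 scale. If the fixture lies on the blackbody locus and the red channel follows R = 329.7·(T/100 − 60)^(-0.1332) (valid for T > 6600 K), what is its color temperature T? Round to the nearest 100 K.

(t − 60)^(-0.1332) = 208/329.7 = 0.63088.
t − 60 = 0.63088^(1/-0.1332) = 0.63088^(-7.508) = 31.763, so t = 91.763.
T = 100·t = 9176 K → 9200 K to the nearest 100 K.

9200 K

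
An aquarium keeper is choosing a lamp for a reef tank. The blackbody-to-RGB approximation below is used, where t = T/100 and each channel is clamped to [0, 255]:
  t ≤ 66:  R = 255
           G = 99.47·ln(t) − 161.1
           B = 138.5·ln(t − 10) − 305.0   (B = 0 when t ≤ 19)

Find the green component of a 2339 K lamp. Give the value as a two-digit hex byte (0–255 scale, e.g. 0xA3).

t = 2339/100 = 23.39; the t ≤ 66 branch applies.
G = 99.47·ln 23.39 − 161.1 = 99.47·3.1523 − 161.1 = 152.460.
Rounded: 152; in hex, 0x98.

0x98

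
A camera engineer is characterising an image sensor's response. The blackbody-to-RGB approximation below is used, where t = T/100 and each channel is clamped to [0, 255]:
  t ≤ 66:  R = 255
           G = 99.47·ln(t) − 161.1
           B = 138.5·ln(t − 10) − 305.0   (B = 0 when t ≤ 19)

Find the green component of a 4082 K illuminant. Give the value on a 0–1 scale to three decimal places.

t = 4082/100 = 40.82; the t ≤ 66 branch applies.
G = 99.47·ln 40.82 − 161.1 = 99.47·3.7092 − 161.1 = 207.851.
On a 0–1 scale: 207.851/255 = 0.8151 → 0.815.

0.815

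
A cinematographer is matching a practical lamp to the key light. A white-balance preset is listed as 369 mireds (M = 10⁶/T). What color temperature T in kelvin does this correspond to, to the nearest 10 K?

T = 10⁶ / 369 = 2710.03 K → 2710 K.

2710 K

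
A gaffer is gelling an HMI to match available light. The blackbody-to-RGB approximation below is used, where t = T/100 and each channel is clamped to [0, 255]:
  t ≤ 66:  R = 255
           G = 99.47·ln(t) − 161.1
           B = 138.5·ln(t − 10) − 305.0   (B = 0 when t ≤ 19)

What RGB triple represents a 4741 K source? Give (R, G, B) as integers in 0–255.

t = 4741/100 = 47.41; the t ≤ 66 branch applies.
R = 255 by definition for t ≤ 66.
G = 99.47·ln 47.41 − 161.1 = 99.47·3.8588 − 161.1 = 222.738.
B = 138.5·ln(47.41 − 10) − 305.0 = 138.5·ln 37.41 − 305.0 = 138.5·3.6219 − 305.0 = 196.638.
Rounded: (255, 223, 197).

(255, 223, 197)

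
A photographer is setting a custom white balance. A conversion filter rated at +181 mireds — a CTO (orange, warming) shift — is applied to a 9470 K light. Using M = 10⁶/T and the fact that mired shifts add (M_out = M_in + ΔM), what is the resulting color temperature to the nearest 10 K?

3490 K

M_in = 10⁶/9470 = 105.60 mireds.
M_out = 105.60 + (+181) = 286.60 mireds.
T_out = 10⁶/286.60 = 3489.2 K → 3490 K.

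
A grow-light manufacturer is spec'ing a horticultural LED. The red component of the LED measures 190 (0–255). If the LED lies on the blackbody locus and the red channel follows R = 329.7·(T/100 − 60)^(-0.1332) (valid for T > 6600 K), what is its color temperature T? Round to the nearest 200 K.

(t − 60)^(-0.1332) = 190/329.7 = 0.57628.
t − 60 = 0.57628^(1/-0.1332) = 0.57628^(-7.508) = 62.667, so t = 122.667.
T = 100·t = 12267 K → 12200 K to the nearest 200 K.

12200 K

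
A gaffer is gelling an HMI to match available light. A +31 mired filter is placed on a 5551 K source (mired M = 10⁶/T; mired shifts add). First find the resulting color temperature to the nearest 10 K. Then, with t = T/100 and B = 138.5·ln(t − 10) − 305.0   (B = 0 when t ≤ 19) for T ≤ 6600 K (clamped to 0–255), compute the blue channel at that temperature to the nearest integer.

M_in = 10⁶/5551 = 180.15; M_out = 180.15 + (+31) = 211.15.
T_out = 10⁶/211.15 = 4736.0 K → 4740 K; t = 47.4.
B = 138.5·ln(47.4 − 10) − 305.0 = 138.5·ln 37.4 − 305.0 = 138.5·3.6217 − 305.0 = 196.601.
Rounded: 197.

197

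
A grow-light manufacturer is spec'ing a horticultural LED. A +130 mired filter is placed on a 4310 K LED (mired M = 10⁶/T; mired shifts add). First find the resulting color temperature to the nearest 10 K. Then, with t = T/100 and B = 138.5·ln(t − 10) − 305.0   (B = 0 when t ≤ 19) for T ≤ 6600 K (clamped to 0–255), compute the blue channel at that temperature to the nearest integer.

M_in = 10⁶/4310 = 232.02; M_out = 232.02 + (+130) = 362.02.
T_out = 10⁶/362.02 = 2762.3 K → 2760 K; t = 27.6.
B = 138.5·ln(27.6 − 10) − 305.0 = 138.5·ln 17.6 − 305.0 = 138.5·2.8679 − 305.0 = 92.204.
Rounded: 92.

92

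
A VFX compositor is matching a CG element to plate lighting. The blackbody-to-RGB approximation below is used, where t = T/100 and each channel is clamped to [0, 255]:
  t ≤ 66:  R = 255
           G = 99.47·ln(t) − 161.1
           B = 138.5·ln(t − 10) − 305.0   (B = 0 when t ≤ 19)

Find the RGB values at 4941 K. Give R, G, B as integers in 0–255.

R=255, G=227, B=204

t = 4941/100 = 49.41; the t ≤ 66 branch applies.
R = 255 by definition for t ≤ 66.
G = 99.47·ln 49.41 − 161.1 = 99.47·3.9002 − 161.1 = 226.848.
B = 138.5·ln(49.41 − 10) − 305.0 = 138.5·ln 39.41 − 305.0 = 138.5·3.6740 − 305.0 = 203.852.
Rounded: (255, 227, 204).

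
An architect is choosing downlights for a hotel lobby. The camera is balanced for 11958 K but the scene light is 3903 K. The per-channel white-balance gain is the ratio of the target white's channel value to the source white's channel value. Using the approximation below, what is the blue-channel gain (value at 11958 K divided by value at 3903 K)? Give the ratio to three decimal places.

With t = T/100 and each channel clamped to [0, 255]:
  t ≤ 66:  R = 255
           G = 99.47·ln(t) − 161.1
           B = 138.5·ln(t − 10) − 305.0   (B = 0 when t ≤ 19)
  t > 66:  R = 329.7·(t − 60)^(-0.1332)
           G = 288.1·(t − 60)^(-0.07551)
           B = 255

1.579

At 3903 K (t = 39.03):
  B = 138.5·ln(39.03 − 10) − 305.0 = 138.5·ln 29.03 − 305.0 = 138.5·3.3683 − 305.0 = 161.514.
At 11958 K (t = 119.58):
  B = 255 by definition for t > 66.
Gain = 255.000 / 161.514 = 1.5788 → 1.579.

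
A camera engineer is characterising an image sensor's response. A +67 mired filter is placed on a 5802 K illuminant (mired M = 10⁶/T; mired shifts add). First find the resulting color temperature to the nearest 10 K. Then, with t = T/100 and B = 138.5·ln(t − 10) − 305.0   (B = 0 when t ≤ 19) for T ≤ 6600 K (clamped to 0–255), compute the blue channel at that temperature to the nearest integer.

M_in = 10⁶/5802 = 172.35; M_out = 172.35 + (+67) = 239.35.
T_out = 10⁶/239.35 = 4177.9 K → 4180 K; t = 41.8.
B = 138.5·ln(41.8 − 10) − 305.0 = 138.5·ln 31.8 − 305.0 = 138.5·3.4595 − 305.0 = 174.136.
Rounded: 174.

174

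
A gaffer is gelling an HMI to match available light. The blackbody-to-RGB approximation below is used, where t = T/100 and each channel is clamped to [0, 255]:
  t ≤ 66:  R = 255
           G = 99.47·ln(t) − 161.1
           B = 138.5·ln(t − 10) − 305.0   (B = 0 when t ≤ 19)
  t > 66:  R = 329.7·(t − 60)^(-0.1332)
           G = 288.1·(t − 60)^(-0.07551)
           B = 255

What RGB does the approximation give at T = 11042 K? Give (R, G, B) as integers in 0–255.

t = 11042/100 = 110.42; the t > 66 branch applies.
R = 329.7·(110.42 − 60)^(-0.1332) = 329.7·50.42^(-0.1332) = 329.7·0.59322 = 195.584.
G = 288.1·(110.42 − 60)^(-0.07551) = 288.1·50.42^(-0.07551) = 288.1·0.74377 = 214.279.
B = 255 by definition for t > 66.
Rounded: (196, 214, 255).

(196, 214, 255)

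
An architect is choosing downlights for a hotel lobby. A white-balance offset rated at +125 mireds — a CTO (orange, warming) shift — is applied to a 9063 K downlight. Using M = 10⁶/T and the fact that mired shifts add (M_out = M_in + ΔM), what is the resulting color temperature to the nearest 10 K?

4250 K

M_in = 10⁶/9063 = 110.34 mireds.
M_out = 110.34 + (+125) = 235.34 mireds.
T_out = 10⁶/235.34 = 4249.2 K → 4250 K.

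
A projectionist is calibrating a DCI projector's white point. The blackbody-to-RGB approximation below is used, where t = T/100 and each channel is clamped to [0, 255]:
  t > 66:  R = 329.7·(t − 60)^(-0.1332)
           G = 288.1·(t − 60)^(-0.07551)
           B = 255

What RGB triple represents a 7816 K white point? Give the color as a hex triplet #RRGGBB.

t = 7816/100 = 78.16; the t > 66 branch applies.
R = 329.7·(78.16 − 60)^(-0.1332) = 329.7·18.16^(-0.1332) = 329.7·0.67965 = 224.081.
G = 288.1·(78.16 − 60)^(-0.07551) = 288.1·18.16^(-0.07551) = 288.1·0.80339 = 231.455.
B = 255 by definition for t > 66.
Rounded: (224, 231, 255).
In hex: #E0E7FF.

#E0E7FF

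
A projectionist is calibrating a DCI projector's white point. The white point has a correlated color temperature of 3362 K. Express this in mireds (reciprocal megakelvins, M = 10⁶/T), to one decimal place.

297.4 mireds

M = 10⁶ / 3362 = 297.442 → 297.4 mireds.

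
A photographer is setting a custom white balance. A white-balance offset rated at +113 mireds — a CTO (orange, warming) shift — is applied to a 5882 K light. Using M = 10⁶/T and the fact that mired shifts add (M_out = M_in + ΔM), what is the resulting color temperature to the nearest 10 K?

M_in = 10⁶/5882 = 170.01 mireds.
M_out = 170.01 + (+113) = 283.01 mireds.
T_out = 10⁶/283.01 = 3533.4 K → 3530 K.

3530 K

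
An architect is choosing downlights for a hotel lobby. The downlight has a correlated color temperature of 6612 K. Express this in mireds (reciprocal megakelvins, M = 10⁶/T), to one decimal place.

M = 10⁶ / 6612 = 151.240 → 151.2 mireds.

151.2 mireds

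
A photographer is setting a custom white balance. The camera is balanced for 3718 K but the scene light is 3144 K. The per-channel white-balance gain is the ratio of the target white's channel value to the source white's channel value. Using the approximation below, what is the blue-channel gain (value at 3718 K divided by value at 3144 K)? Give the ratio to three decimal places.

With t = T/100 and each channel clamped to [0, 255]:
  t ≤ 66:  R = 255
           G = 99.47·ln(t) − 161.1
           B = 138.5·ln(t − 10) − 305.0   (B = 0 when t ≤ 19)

1.275

At 3144 K (t = 31.44):
  B = 138.5·ln(31.44 − 10) − 305.0 = 138.5·ln 21.44 − 305.0 = 138.5·3.0653 − 305.0 = 119.538.
At 3718 K (t = 37.18):
  B = 138.5·ln(37.18 − 10) − 305.0 = 138.5·ln 27.18 − 305.0 = 138.5·3.3025 − 305.0 = 152.394.
Gain = 152.394 / 119.538 = 1.2749 → 1.275.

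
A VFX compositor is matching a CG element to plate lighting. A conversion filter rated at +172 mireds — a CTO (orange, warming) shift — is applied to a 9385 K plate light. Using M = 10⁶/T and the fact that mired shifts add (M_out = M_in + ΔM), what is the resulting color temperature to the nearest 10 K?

3590 K

M_in = 10⁶/9385 = 106.55 mireds.
M_out = 106.55 + (+172) = 278.55 mireds.
T_out = 10⁶/278.55 = 3590.0 K → 3590 K.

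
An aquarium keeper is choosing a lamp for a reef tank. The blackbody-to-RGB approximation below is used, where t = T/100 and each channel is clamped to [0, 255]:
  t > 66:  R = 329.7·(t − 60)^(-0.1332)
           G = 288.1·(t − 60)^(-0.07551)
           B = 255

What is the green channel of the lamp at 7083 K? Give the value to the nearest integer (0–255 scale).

241

t = 7083/100 = 70.83; the t > 66 branch applies.
G = 288.1·(70.83 − 60)^(-0.07551) = 288.1·10.83^(-0.07551) = 288.1·0.83536 = 240.668.
Rounded: 241.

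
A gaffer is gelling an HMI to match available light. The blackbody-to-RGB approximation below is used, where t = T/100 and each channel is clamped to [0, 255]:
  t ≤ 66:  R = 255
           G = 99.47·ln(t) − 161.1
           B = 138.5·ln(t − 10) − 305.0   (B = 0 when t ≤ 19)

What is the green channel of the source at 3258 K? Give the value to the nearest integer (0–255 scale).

t = 3258/100 = 32.58; the t ≤ 66 branch applies.
G = 99.47·ln 32.58 − 161.1 = 99.47·3.4837 − 161.1 = 185.424.
Rounded: 185.

185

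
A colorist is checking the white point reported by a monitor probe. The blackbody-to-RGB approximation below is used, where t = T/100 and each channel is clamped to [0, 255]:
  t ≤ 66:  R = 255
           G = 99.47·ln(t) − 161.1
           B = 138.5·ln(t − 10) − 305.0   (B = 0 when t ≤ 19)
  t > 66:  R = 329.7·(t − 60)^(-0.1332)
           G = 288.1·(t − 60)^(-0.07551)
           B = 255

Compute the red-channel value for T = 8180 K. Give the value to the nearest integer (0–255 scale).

t = 8180/100 = 81.8; the t > 66 branch applies.
R = 329.7·(81.8 − 60)^(-0.1332) = 329.7·21.8^(-0.1332) = 329.7·0.66331 = 218.694.
Rounded: 219.

219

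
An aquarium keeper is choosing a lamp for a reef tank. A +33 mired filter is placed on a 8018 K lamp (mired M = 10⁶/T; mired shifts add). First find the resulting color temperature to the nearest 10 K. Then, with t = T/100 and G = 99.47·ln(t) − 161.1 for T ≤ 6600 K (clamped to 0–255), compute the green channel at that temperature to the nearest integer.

252

M_in = 10⁶/8018 = 124.72; M_out = 124.72 + (+33) = 157.72.
T_out = 10⁶/157.72 = 6340.4 K → 6340 K; t = 63.4.
G = 99.47·ln 63.4 − 161.1 = 99.47·4.1495 − 161.1 = 251.647.
Rounded: 252.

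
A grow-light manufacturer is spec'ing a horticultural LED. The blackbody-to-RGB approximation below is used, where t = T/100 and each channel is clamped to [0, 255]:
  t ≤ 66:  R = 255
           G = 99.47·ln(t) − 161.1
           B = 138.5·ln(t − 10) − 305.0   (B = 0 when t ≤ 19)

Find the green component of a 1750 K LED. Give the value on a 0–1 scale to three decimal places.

0.485

t = 1750/100 = 17.5; the t ≤ 66 branch applies.
G = 99.47·ln 17.5 − 161.1 = 99.47·2.8622 − 161.1 = 123.603.
On a 0–1 scale: 123.603/255 = 0.4847 → 0.485.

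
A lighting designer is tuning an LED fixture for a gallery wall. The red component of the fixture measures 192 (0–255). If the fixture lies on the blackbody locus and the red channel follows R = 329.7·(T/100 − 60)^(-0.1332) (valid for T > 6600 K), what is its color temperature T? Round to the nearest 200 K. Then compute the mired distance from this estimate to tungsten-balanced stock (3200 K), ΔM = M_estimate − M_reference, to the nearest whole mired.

-228 mireds

(t − 60)^(-0.1332) = 192/329.7 = 0.58235.
t − 60 = 0.58235^(1/-0.1332) = 0.58235^(-7.508) = 57.929, so t = 117.929.
T = 100·t = 11793 K → 11800 K to the nearest 200 K.
M_estimate = 10⁶/11800 = 84.75; M_reference = 10⁶/3200 = 312.50.
ΔM = 84.75 − 312.50 = -227.75 → -228 mireds.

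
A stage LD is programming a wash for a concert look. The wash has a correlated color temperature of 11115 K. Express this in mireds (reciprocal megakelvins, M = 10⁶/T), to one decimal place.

90.0 mireds

M = 10⁶ / 11115 = 89.969 → 90.0 mireds.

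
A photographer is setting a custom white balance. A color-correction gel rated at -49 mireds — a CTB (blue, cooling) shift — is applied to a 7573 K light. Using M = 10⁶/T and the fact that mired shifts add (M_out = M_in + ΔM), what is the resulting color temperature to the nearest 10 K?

M_in = 10⁶/7573 = 132.05 mireds.
M_out = 132.05 + (-49) = 83.05 mireds.
T_out = 10⁶/83.05 = 12041.2 K → 12040 K.

12040 K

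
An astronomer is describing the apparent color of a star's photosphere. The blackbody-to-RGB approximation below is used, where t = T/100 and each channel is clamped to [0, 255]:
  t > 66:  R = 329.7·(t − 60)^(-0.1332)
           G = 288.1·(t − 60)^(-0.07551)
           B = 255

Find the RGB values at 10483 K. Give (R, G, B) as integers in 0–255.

(199, 216, 255)

t = 10483/100 = 104.83; the t > 66 branch applies.
R = 329.7·(104.83 − 60)^(-0.1332) = 329.7·44.83^(-0.1332) = 329.7·0.60257 = 198.669.
G = 288.1·(104.83 − 60)^(-0.07551) = 288.1·44.83^(-0.07551) = 288.1·0.75040 = 216.189.
B = 255 by definition for t > 66.
Rounded: (199, 216, 255).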